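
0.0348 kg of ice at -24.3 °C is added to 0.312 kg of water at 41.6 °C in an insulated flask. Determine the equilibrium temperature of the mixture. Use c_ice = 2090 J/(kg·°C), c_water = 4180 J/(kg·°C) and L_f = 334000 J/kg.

T_f ≈ 28.2 °C

Let T be the final temperature. ΣQ_i = 0:
ice -24.3→0 °C: 0.0348·2090·24.3 = 1767.4
  latent heat to melt: 0.0348·334000 = 11623
  warm the meltwater: 145.46 T
  water cools: 0.312·4180·(T − 41.6) = 1304.2(T − 41.6)
1449.6 T = 54253 − 13391 = 40862
T ≈ 28.19 °C (positive, so assuming full melt was valid).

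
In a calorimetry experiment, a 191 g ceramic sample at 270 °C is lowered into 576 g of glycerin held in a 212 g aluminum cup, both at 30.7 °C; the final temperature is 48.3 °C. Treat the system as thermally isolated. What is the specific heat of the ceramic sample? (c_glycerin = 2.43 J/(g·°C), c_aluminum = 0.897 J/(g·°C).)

c ≈ 0.661 J/(g·°C)

Conservation of energy gives ΣQ = 0:
191·c·(48.3 − 270) + 576·2.43·(48.3 − 30.7) + 212·0.897·(48.3 − 30.7) = 0
-42345 c = -27981
c = -27981/-42345 ≈ 0.6608 J/(g·°C)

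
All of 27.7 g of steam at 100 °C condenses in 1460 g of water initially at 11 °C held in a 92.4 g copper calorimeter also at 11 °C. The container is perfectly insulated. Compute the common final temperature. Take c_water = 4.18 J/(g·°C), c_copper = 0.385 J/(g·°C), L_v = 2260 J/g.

T_f ≈ 22.7 °C

Sum of m c ΔT and latent-heat terms is zero:
latent heat released on condensation: 27.7×2260 = 62602
  condensed water 100 °C→T: 115.79(T − 100)
  original water: 6102.8(T − 11)
  cup: 35.57(T − 11)
6254.2 T = 62602 + 11579 + 67522 = 141703
T ≈ 22.66 °C — below 100 °C, confirming all the steam condensed.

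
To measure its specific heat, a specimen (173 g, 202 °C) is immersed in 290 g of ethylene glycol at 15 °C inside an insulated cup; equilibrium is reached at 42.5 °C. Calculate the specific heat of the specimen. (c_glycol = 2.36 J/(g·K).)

c ≈ 0.682 J/(g·K)

m_s c (T_s − T_f) = m_glycol c_glycol (T_f − T_0):
173·c·(202 − 42.5) = 290·2.36·(42.5 − 15)
27594 c = 18821  ⇒  c ≈ 0.6821 J/(g·K)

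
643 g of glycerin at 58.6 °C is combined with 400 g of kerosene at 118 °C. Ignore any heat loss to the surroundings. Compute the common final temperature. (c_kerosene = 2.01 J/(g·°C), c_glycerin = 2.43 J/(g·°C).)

Let T be the final temperature. ΣQ_i = 0:
400·2.01·(T − 118) + 643·2.43·(T − 58.6) = 0
804(T − 118) + 1562.5(T − 58.6) = 0
2366.5 T = 186434
T = 186434 / 2366.5 = 78.8 °C

T_f ≈ 78.8 °C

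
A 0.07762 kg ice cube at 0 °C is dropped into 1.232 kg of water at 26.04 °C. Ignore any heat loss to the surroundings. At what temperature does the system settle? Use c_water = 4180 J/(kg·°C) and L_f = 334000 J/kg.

Let T be the final temperature. ΣQ_i = 0:
fusion: m_ice L_f = 0.07762·334000 = 25925
  warm the meltwater: 324.45 T
  water cools: 1.232·4180·(T − 26.04) = 5149.8(T − 26.04)
5474.2 T = 134100 − 25925 = 108175
T ≈ 19.76 °C. Since T > 0 °C, the all-ice-melts assumption holds.

T_f ≈ 19.8 °C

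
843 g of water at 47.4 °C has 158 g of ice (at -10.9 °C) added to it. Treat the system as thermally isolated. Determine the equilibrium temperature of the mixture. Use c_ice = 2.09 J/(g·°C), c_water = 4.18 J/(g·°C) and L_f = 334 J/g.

T_f ≈ 26.4 °C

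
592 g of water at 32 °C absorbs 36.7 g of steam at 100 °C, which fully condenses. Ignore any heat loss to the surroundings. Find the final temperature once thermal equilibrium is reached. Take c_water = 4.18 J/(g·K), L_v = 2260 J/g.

T_f ≈ 67.5 °C

Energy balance with sensible and latent terms:
steam→water at 100 °C releases m L_v = 36.7×2260 = 82942; condensate cools 100→T: 36.7×4.18×(T − 100) = 153.41(T − 100); original water: 2474.6(T − 32)
2628 T = 82942 + 15341 + 79186 = 177469
T ≈ 67.53 °C (< 100 °C, so full condensation is consistent).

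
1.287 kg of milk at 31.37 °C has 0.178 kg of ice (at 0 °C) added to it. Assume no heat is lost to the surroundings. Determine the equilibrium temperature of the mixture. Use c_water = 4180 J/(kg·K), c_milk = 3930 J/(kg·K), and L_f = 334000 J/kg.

T_f ≈ 17.1 °C

Energy balance with sensible and latent terms:
latent heat to melt: 0.178·334000 = 59452; meltwater 0→T: 0.178·4180·T = 744.04 T; milk cools: 1.287·3930·(T − 31.37) = 5057.9(T − 31.37)
5801.9 T = 158667 − 59452 = 99215
T ≈ 17.10 °C. Since T > 0 °C, the all-ice-melts assumption holds.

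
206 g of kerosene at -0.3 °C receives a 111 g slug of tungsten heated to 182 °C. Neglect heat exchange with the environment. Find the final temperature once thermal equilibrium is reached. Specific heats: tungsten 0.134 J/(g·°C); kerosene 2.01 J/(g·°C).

T_f ≈ 6.0 °C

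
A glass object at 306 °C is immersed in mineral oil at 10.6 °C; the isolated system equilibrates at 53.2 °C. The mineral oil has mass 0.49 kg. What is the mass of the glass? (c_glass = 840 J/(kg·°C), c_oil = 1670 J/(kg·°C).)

Heat lost by the glass = heat gained by the oil:
m×840×(306 − 53.2) = 0.49×1670×(53.2 − 10.6)
212352 m = 34860  ⇒  m ≈ 0.1642 kg

m ≈ 0.164 kg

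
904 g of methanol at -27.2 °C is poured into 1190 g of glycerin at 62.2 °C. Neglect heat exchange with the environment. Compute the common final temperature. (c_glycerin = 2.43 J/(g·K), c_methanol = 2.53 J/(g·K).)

Setting the total heat transfer to zero:
1190×2.43×(T − 62.2) + 904×2.53×(T − (-27.2)) = 0
2891.7(T − 62.2) + 2287.1(T − (-27.2)) = 0
5178.8 T = 117654
T = 117654 / 5178.8 = 22.7 °C

T_f ≈ 22.7 °C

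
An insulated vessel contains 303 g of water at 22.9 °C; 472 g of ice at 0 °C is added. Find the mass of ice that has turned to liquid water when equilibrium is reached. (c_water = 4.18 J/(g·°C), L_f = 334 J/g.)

m_melted ≈ 86.8 g

Water can give up m c ΔT = 303·4.18·22.9 = 29004 J before reaching 0 °C.
Fully melting the ice requires m_ice L_f = 472·334 = 157648 J.
That's not enough to melt it all — equilibrium is at 0 °C with ice remaining.
Mass melted = 29004/334 ≈ 86.84 g.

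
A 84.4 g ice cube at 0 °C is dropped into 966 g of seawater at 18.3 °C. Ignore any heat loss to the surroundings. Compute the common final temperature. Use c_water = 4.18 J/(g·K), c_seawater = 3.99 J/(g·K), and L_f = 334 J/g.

T_f ≈ 10.1 °C

Sum of m c ΔT and latent-heat terms is zero:
fusion: m_ice L_f = 84.4×334 = 28190; warm the meltwater: 352.79 T; seawater: 3854.3(T − 18.3)
4207.1 T = 70534 − 28190 = 42345
T ≈ 10.07 °C — above 0 °C, consistent with complete melting.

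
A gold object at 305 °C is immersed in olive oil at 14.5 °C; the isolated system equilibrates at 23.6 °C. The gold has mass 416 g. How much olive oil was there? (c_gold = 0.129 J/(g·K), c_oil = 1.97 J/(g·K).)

m ≈ 842 g

|Q_gold| = |Q_oil|:
416×0.129×(305 − 23.6) = m×1.97×(23.6 − 14.5)
17.93 m = 15101  ⇒  m ≈ 842.4 g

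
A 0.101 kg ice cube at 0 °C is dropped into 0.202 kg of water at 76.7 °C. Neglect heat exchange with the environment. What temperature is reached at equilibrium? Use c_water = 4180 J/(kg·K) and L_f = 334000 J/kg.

T_f ≈ 24.5 °C

Energy conservation, ΣQ = 0:
fusion: m_ice L_f = 0.101·334000 = 33734; meltwater 0→T: 0.101·4180·T = 422.18 T; water cools: 0.202·4180·(T − 76.7) = 844.36(T − 76.7)
1266.5 T = 64762 − 33734 = 31028
T ≈ 24.50 °C (positive, so assuming full melt was valid).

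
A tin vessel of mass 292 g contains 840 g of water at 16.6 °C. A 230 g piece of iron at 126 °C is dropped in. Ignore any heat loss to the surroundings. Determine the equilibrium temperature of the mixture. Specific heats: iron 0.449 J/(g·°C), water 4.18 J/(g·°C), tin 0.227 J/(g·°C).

T_f ≈ 19.7 °C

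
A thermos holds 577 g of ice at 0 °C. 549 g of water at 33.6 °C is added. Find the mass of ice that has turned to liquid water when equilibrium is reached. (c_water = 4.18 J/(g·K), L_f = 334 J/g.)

Water can give up m c ΔT = 549×4.18×33.6 = 77106 J before reaching 0 °C.
Fully melting the ice requires m_ice L_f = 577×334 = 192718 J.
77106 J < 192718 J, so only part of the ice melts and the system sits at 0 °C.
m_melted×334 = 77106  ⇒  m_melted ≈ 230.9 g.

m_melted ≈ 231 g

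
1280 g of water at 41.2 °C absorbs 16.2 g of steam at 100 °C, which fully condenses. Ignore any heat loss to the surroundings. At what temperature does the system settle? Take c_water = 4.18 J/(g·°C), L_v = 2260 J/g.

T_f ≈ 48.7 °C

Energy balance with sensible and latent terms:
latent heat released on condensation: 16.2×2260 = 36612; condensate cools 100→T: 16.2×4.18×(T − 100) = 67.72(T − 100); original water: 5350.4(T − 41.2)
5418.1 T = 36612 + 6771.6 + 220436 = 263820
T ≈ 48.69 °C, under the boiling point, so the assumption holds.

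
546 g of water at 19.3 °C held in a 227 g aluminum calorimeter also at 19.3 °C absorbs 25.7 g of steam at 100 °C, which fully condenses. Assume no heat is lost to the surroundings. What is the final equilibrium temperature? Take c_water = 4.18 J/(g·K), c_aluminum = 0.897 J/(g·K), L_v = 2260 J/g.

T_f ≈ 45.0 °C

Net heat exchanged in the isolated system is zero:
latent heat released on condensation: 25.7×2260 = 58082; condensed water 100 °C→T: 107.43(T − 100); original water: 2282.3(T − 19.3); aluminum cup: 227×0.897×(T − 19.3) = 203.62(T − 19.3)
2593.3 T = 58082 + 10743 + 47978 = 116802
T ≈ 45.04 °C (< 100 °C, so full condensation is consistent).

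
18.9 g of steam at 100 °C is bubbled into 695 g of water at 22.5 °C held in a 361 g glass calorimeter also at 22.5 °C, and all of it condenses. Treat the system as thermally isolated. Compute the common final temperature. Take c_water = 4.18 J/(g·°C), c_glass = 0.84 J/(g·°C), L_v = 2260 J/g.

Conservation of energy gives ΣQ = 0:
latent heat released on condensation: 18.9·2260 = 42714; condensed water 100 °C→T: 79(T − 100); original water: 2905.1(T − 22.5); glass cup: 361·0.84·(T − 22.5) = 303.24(T − 22.5)
3287.3 T = 42714 + 7900.2 + 72188 = 122802
T ≈ 37.36 °C, under the boiling point, so the assumption holds.

T_f ≈ 37.4 °C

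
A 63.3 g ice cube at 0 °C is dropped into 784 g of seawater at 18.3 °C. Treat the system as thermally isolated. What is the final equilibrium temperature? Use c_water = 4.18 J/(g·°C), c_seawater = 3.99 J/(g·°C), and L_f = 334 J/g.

T_f ≈ 10.6 °C

Sum of m c ΔT and latent-heat terms is zero:
fusion: m_ice L_f = 63.3·334 = 21142; warm the meltwater: 264.59 T; seawater: 3128.2(T − 18.3)
3392.8 T = 57245 − 21142 = 36103
T ≈ 10.64 °C — above 0 °C, consistent with complete melting.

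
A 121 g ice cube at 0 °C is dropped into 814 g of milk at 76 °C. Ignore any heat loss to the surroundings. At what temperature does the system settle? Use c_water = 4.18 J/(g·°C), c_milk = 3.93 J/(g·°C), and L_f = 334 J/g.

Sum of m c ΔT and latent-heat terms is zero:
latent heat to melt: 121×334 = 40414; meltwater 0→T: 121×4.18×T = 505.78 T; milk cools: 814×3.93×(T − 76) = 3199(T − 76)
3704.8 T = 243126 − 40414 = 202712
T ≈ 54.72 °C (positive, so assuming full melt was valid).

T_f ≈ 54.7 °C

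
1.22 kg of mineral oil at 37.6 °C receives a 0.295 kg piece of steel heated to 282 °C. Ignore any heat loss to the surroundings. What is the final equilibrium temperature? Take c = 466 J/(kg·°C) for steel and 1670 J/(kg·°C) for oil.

T_f ≈ 53.0 °C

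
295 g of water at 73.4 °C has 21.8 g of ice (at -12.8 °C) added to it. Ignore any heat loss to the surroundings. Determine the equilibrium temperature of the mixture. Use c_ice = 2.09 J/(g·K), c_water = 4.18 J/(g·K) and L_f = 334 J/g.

T_f ≈ 62.4 °C

Setting the total heat transfer to zero:
ice -12.8→0 °C: 21.8×2.09×12.8 = 583.19; melt ice: 21.8×334 = 7281.2; warm the meltwater: 91.12 T; water: 1233.1(T − 73.4)
1324.2 T = 90510 − 7864.4 = 82645
T ≈ 62.41 °C (positive, so assuming full melt was valid).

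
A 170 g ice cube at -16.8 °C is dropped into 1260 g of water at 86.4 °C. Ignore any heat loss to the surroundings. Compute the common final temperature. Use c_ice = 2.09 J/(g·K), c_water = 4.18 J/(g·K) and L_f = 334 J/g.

T_f ≈ 65.6 °C

Sum of m c ΔT and latent-heat terms is zero:
warm ice to 0 °C: 170×2.09×(0 − (-16.8)) = 5969
  melt ice: 170×334 = 56780
  warm the meltwater: 710.6 T
  water cools: 1260×4.18×(T − 86.4) = 5266.8(T − 86.4)
5977.4 T = 455052 − 62749 = 392302
T ≈ 65.63 °C — above 0 °C, consistent with complete melting.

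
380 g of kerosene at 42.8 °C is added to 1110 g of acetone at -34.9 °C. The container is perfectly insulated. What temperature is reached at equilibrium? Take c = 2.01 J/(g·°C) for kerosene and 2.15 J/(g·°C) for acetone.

T_f = Σ m_i c_i T_i / Σ m_i c_i:
T_f = (763.8*42.8 + 2386.5*(-34.9)) / (763.8 + 2386.5)
    = -50598 / 3150.3 ≈ -16.06 °C

T_f ≈ -16.1 °C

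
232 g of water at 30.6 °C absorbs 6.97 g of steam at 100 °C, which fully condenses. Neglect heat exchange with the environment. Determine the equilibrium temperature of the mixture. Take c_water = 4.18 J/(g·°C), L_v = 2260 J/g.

T_f ≈ 48.4 °C

Net heat exchanged in the isolated system is zero:
latent heat released on condensation: 6.97·2260 = 15752
  condensate cools 100→T: 6.97·4.18·(T − 100) = 29.13(T − 100)
  water warms: 232·4.18·(T − 30.6) = 969.76(T − 30.6)
998.89 T = 15752 + 2913.5 + 29675 = 48340
T ≈ 48.39 °C (< 100 °C, so full condensation is consistent).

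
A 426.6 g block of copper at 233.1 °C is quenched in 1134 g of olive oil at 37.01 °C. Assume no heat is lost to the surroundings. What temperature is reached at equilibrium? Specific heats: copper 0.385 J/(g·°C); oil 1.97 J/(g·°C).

Set heat shed by the hot body equal to heat absorbed by the cold body:
426.6×0.385×(233.1 − T) = 1134×1.97×(T − 37.01)
164.24(233.1 − T) = 2234(T − 37.01)
2398.2 T = 120964  ⇒  T ≈ 50.44 °C

T_f ≈ 50.4 °C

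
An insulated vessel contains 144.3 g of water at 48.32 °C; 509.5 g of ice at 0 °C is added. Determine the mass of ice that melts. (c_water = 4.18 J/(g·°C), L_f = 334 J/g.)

m_melted ≈ 87.3 g

Water can give up m c ΔT = 144.3×4.18×48.32 = 29145 J before reaching 0 °C.
Fully melting the ice requires m_ice L_f = 509.5×334 = 170173 J.
Since 29145 < 170173 J, not all the ice melts; equilibrium is at 0 °C.
Mass melted = 29145/334 ≈ 87.26 g.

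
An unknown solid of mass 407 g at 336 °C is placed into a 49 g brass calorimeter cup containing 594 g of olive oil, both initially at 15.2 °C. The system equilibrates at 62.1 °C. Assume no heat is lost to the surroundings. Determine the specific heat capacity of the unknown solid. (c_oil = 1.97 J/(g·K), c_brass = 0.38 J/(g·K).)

Setting the total heat transfer to zero:
407×c×(62.1 − 336) + 594×1.97×(62.1 − 15.2) + 49×0.38×(62.1 − 15.2) = 0
-111477 c = -55755
c = -55755/-111477 ≈ 0.5001 J/(g·K)

c ≈ 0.5 J/(g·K)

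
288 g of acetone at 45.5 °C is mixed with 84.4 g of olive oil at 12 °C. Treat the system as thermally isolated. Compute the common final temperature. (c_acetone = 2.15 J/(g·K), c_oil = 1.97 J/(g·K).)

T_f ≈ 38.4 °C

Conservation of energy gives ΣQ = 0:
288·2.15·(T − 45.5) + 84.4·1.97·(T − 12) = 0
619.2(T − 45.5) + 166.27(T − 12) = 0
785.47 T = 30169
T ≈ 38.41 °C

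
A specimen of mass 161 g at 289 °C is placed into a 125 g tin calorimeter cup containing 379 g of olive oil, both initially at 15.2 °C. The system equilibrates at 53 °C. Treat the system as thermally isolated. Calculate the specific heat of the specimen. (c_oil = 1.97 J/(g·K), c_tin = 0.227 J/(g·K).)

c ≈ 0.771 J/(g·K)

Energy conservation, ΣQ = 0:
161·c·(53 − 289) + 379·1.97·(53 − 15.2) + 125·0.227·(53 − 15.2) = 0
-37996 c = -29295
c = -29295/-37996 ≈ 0.771 J/(g·K)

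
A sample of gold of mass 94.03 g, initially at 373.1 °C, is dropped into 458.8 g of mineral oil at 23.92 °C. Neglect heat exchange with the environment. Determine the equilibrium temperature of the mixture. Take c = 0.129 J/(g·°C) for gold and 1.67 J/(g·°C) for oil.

T_f ≈ 29.4 °C

Taking heat into each body as positive, Σ m c ΔT = 0:
94.03·0.129·(T − 373.1) + 458.8·1.67·(T − 23.92) = 0
778.33 T = 22853
T = 22853 / 778.33 = 29.4 °C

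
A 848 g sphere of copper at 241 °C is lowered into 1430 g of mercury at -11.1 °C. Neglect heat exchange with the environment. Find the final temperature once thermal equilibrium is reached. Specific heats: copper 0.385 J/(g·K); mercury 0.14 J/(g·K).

T_f ≈ 145.2 °C

|Q_copper| = |Q_mercury|:
848·0.385·(241 − T) = 1430·0.14·(T − (-11.1))
326.48(241 − T) = 200.2(T − (-11.1))
526.68 T = 76459  ⇒  T ≈ 145.17 °C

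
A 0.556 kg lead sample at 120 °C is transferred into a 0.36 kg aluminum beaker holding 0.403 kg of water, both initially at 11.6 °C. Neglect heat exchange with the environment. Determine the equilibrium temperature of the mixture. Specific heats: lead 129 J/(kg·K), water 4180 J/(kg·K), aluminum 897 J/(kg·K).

Net heat exchanged in the isolated system is zero:
0.556*129*(T − 120) + 0.403*4180*(T − 11.6) + 0.36*897*(T − 11.6) = 0
(71.72 + 1684.5 + 322.92) T = 71.72*120 + 1684.5*11.6 + 322.92*11.6
T = 31893 / 2079.2 = 15.3 °C

T_f ≈ 15.3 °C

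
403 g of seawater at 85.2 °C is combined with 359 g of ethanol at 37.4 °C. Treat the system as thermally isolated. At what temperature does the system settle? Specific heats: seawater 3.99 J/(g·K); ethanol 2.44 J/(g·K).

T_f ≈ 68.3 °C

Heat gained plus heat lost sum to zero:
403×3.99×(T − 85.2) + 359×2.44×(T − 37.4) = 0
1608(T − 85.2) + 875.96(T − 37.4) = 0
2483.9 T = 169760
T = 169760/2483.9 ≈ 68.34 °C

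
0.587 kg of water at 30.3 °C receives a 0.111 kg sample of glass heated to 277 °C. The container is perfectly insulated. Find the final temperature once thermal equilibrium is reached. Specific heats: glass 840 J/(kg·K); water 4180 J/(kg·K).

T_f ≈ 39.3 °C

Conservation of energy gives ΣQ = 0:
0.111·840·(T − 277) + 0.587·4180·(T − 30.3) = 0
93.24(T − 277) + 2453.7(T − 30.3) = 0
2546.9 T = 100173
T = 100173 / 2546.9 = 39.3 °C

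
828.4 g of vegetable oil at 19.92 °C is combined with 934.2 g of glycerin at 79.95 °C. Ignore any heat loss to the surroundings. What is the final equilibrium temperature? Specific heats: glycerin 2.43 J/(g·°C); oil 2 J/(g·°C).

Heat lost by the glycerin equals heat gained by the oil:
934.2*2.43*(79.95 − T) = 828.4*2*(T − 19.92)
2270.1(79.95 − T) = 1656.8(T − 19.92)
3926.9 T = 214498  ⇒  T ≈ 54.62 °C

T_f ≈ 54.6 °C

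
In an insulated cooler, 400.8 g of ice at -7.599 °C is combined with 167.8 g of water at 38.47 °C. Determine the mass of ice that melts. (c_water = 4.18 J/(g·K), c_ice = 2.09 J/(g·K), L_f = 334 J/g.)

m_melted ≈ 61.7 g

Heat available from the water dropping to 0 °C: 167.8×4.18×38.47 = 26983 J.
Of that, 400.8×2.09×7.599 = 6365.5 J goes to bring the ice to 0 °C, leaving 20618 J.
Fully melting the ice requires m_ice L_f = 400.8×334 = 133867 J.
Since 20618 < 133867 J, not all the ice melts; equilibrium is at 0 °C.
m_melted×334 = 20618  ⇒  m_melted ≈ 61.73 g.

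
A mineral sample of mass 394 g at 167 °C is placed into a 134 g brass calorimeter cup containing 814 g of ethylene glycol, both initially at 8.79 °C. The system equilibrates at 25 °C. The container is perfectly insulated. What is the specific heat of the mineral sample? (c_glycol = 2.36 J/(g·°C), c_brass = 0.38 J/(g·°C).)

c ≈ 0.571 J/(g·°C)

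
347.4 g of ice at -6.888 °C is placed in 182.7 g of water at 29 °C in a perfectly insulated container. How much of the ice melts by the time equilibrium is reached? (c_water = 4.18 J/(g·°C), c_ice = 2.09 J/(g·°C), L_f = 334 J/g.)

m_melted ≈ 51.3 g

Cooling the water to 0 °C releases 182.7×4.18×29 = 22147 J.
Warming the ice to 0 °C takes 347.4×2.09×6.888 = 5001.1 J, leaving 17146 J for melting.
To melt every bit of ice: 347.4×334 = 116032 J.
Since 17146 < 116032 J, not all the ice melts; equilibrium is at 0 °C.
m_melt = 17146 / L_f = 51.33 g.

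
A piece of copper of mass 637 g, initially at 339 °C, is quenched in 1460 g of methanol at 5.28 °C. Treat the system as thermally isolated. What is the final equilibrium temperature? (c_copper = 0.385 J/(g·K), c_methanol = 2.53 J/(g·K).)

Energy conservation, ΣQ = 0:
637×0.385×(T − 339) + 1460×2.53×(T − 5.28) = 0
245.25(T − 339) + 3693.8(T − 5.28) = 0
(245.25 + 3693.8) T = 245.25×339 + 3693.8×5.28
T = 102641 / 3939 = 26.1 °C

T_f ≈ 26.1 °C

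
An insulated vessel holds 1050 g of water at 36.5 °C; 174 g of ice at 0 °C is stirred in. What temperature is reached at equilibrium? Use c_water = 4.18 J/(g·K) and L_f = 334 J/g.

Setting the total heat transfer to zero:
melt ice: 174·334 = 58116
  meltwater 0→T: 174·4.18·T = 727.32 T
  water: 4389(T − 36.5)
5116.3 T = 160198 − 58116 = 102082
T ≈ 19.95 °C — above 0 °C, consistent with complete melting.

T_f ≈ 20.0 °C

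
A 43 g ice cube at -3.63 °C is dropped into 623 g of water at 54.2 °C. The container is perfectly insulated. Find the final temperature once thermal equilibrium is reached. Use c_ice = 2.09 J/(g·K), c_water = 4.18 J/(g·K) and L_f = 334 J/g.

T_f ≈ 45.4 °C

Let T be the final temperature. ΣQ_i = 0:
warm ice to 0 °C: 43×2.09×(0 − (-3.63)) = 326.23; melt ice: 43×334 = 14362; warm the meltwater: 179.74 T; water cools: 623×4.18×(T − 54.2) = 2604.1(T − 54.2)
2783.9 T = 141144 − 14688 = 126456
T ≈ 45.42 °C (positive, so assuming full melt was valid).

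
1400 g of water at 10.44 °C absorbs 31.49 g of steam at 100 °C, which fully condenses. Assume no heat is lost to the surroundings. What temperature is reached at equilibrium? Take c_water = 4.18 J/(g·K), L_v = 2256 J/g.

Heat gained plus heat lost sum to zero:
steam→water at 100 °C releases m L_v = 31.49·2256 = 71041; condensate cools 100→T: 31.49·4.18·(T − 100) = 131.63(T − 100); water warms: 1400·4.18·(T − 10.44) = 5852(T − 10.44)
5983.6 T = 71041 + 13163 + 61095 = 145299
T ≈ 24.28 °C (< 100 °C, so full condensation is consistent).

T_f ≈ 24.3 °C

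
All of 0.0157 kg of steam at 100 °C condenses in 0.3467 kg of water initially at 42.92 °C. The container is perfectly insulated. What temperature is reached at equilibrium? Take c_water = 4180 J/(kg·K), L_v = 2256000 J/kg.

T_f ≈ 68.8 °C

Conservation of energy gives ΣQ = 0:
steam→water at 100 °C releases m L_v = 0.0157·2256000 = 35419; condensed water 100 °C→T: 65.63(T − 100); original water: 1449.2(T − 42.92)
1514.8 T = 35419 + 6562.6 + 62200 = 104182
T ≈ 68.77 °C, under the boiling point, so the assumption holds.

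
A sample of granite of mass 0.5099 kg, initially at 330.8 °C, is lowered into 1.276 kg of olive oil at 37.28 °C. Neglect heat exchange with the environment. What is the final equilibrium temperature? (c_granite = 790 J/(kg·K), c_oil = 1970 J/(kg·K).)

T_f ≈ 77.8 °C

T_f = Σ m_i c_i T_i / Σ m_i c_i:
T_f = (402.82×330.8 + 2513.7×37.28) / (402.82 + 2513.7)
    = 226965 / 2916.5 ≈ 77.82 °C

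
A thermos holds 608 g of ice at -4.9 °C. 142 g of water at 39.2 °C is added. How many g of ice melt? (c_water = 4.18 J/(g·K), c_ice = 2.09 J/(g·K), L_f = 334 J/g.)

Water can give up m c ΔT = 142·4.18·39.2 = 23268 J before reaching 0 °C.
Of that, 608·2.09·4.9 = 6226.5 J goes to bring the ice to 0 °C, leaving 17041 J.
Melting all 608 g of ice would need 608·334 = 203072 J.
That's not enough to melt it all — equilibrium is at 0 °C with ice remaining.
m_melted·334 = 17041  ⇒  m_melted ≈ 51.02 g.

m_melted ≈ 51 g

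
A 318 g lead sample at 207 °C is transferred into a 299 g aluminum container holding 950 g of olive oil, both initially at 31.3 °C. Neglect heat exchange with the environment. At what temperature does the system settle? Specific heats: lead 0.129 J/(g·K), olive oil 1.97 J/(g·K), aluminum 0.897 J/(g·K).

T_f ≈ 34.6 °C

Taking heat into each body as positive, Σ m c ΔT = 0:
318*0.129*(T − 207) + 950*1.97*(T − 31.3) + 299*0.897*(T − 31.3) = 0
41.02(T − 207) + 1871.5(T − 31.3) + 268.2(T − 31.3) = 0
(41.02 + 1871.5 + 268.2) T = 41.02*207 + 1871.5*31.3 + 268.2*31.3
T = 75464/2180.7 ≈ 34.61 °C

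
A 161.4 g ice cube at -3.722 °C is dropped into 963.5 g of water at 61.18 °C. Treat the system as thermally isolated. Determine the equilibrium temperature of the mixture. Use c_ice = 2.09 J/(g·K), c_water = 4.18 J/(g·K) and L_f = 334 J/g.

T_f ≈ 40.7 °C

Sum of m c ΔT and latent-heat terms is zero:
warm ice to 0 °C: 161.4·2.09·(0 − (-3.722)) = 1255.5; fusion: m_ice L_f = 161.4·334 = 53908; meltwater 0→T: 161.4·4.18·T = 674.65 T; water: 4027.4(T − 61.18)
4702.1 T = 246398 − 55163 = 191235
T ≈ 40.67 °C — above 0 °C, consistent with complete melting.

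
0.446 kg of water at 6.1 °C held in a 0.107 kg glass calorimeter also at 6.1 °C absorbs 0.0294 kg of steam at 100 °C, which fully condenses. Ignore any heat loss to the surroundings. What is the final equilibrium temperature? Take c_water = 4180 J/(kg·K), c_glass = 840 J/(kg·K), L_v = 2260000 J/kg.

T_f ≈ 43.6 °C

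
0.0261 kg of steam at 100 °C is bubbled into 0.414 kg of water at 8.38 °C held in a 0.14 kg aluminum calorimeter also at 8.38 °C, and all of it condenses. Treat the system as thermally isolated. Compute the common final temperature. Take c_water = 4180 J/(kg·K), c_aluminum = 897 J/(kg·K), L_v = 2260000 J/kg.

Let T be the final temperature. ΣQ_i = 0:
steam→water at 100 °C releases m L_v = 0.0261×2260000 = 58986
  condensed water 100 °C→T: 109.1(T − 100)
  water warms: 0.414×4180×(T − 8.38) = 1730.5(T − 8.38)
  aluminum cup: 0.14×897×(T − 8.38) = 125.58(T − 8.38)
1965.2 T = 58986 + 10910 + 15554 = 85450
T ≈ 43.48 °C — below 100 °C, confirming all the steam condensed.

T_f ≈ 43.5 °C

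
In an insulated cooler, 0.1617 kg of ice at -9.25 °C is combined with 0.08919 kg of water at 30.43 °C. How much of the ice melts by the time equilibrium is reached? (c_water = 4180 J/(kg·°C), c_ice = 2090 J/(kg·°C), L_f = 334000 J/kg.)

Heat available from the water dropping to 0 °C: 0.08919·4180·30.43 = 11345 J.
Of that, 0.1617·2090·9.25 = 3126.1 J goes to bring the ice to 0 °C, leaving 8218.7 J.
To melt every bit of ice: 0.1617·334000 = 54008 J.
8218.7 J < 54008 J, so only part of the ice melts and the system sits at 0 °C.
m_melted·334000 = 8218.7  ⇒  m_melted ≈ 0.02461 kg.

m_melted ≈ 0.0246 kg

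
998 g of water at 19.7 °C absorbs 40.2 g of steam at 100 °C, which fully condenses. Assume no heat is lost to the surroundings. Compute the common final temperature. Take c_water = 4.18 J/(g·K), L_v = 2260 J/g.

T_f ≈ 43.7 °C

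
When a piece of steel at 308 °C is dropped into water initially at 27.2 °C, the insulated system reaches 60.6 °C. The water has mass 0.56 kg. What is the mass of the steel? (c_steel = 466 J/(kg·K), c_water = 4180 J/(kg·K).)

Heat lost by the steel = heat gained by the water:
m·466·(308 − 60.6) = 0.56·4180·(60.6 − 27.2)
115288 m = 78183  ⇒  m ≈ 0.6781 kg

m ≈ 0.678 kg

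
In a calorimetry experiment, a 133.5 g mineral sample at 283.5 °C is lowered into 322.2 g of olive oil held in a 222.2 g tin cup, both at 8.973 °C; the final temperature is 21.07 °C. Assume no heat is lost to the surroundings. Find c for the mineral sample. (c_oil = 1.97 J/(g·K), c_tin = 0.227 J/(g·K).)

Energy conservation, ΣQ = 0:
133.5·c·(21.07 − 283.5) + 322.2·1.97·(21.07 − 8.973) + 222.2·0.227·(21.07 − 8.973) = 0
-35034 c = -8288.5
c = -8288.5/-35034 ≈ 0.2366 J/(g·K)

c ≈ 0.237 J/(g·K)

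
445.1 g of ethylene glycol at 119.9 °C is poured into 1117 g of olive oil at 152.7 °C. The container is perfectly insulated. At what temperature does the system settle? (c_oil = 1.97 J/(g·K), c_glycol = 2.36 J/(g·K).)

Taking heat into each body as positive, Σ m c ΔT = 0:
1117·1.97·(T − 152.7) + 445.1·2.36·(T − 119.9) = 0
2200.5(T − 152.7) + 1050.4(T − 119.9) = 0
3250.9 T = 461962
T = 461962 / 3250.9 = 142 °C

T_f ≈ 142.1 °C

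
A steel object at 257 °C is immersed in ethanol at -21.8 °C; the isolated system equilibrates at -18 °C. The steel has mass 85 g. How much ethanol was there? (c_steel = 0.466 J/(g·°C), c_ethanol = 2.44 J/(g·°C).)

m ≈ 1170 g

Net heat exchanged in the isolated system is zero:
85·0.466·(-18 − 257) + m·2.44·(-18 − (-21.8)) = 0
9.272 m = 10893
m = 10893/9.272 ≈ 1175 g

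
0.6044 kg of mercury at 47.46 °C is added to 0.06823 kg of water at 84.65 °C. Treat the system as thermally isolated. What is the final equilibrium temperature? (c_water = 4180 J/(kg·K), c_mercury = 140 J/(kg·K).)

T_f ≈ 76.1 °C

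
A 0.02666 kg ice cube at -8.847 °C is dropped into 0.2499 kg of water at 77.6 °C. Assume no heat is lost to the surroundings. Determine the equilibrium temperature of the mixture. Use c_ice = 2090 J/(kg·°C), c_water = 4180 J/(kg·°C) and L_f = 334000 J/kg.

T_f ≈ 62.0 °C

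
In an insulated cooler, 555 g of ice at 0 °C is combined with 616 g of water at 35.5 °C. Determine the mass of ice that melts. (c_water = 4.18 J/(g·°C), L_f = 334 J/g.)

m_melted ≈ 274 g

Heat available from the water dropping to 0 °C: 616×4.18×35.5 = 91408 J.
Melting all 555 g of ice would need 555×334 = 185370 J.
That's not enough to melt it all — equilibrium is at 0 °C with ice remaining.
Mass melted = 91408/334 ≈ 273.7 g.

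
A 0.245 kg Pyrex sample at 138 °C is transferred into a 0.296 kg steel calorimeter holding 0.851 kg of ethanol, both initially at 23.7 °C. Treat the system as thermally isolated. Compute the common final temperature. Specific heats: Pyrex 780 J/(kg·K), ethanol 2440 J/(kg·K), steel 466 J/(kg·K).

T_f ≈ 32.8 °C

Heat gained plus heat lost sum to zero:
0.245×780×(T − 138) + 0.851×2440×(T − 23.7) + 0.296×466×(T − 23.7) = 0
191.1(T − 138) + 2076.4(T − 23.7) + 137.94(T − 23.7) = 0
(191.1 + 2076.4 + 137.94) T = 191.1×138 + 2076.4×23.7 + 137.94×23.7
T = 78853 / 2405.5 = 32.8 °C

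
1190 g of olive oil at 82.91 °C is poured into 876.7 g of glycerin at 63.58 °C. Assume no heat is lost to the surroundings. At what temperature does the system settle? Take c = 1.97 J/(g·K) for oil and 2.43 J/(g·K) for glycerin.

T_f ≈ 73.7 °C

Set heat shed by the hot body equal to heat absorbed by the cold body:
1190*1.97*(82.91 − T) = 876.7*2.43*(T − 63.58)
2344.3(82.91 − T) = 2130.4(T − 63.58)
4474.7 T = 329816  ⇒  T ≈ 73.71 °C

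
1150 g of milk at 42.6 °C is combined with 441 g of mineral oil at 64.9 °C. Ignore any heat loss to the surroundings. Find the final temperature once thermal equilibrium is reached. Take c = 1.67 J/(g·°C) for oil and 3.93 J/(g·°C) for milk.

T_f ≈ 45.7 °C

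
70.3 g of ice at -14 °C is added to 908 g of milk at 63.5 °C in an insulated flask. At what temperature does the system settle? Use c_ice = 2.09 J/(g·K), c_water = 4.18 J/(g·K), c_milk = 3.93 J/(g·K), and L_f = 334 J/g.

Heat gained plus heat lost sum to zero:
warm ice to 0 °C: 70.3×2.09×(0 − (-14)) = 2057
  latent heat to melt: 70.3×334 = 23480
  warm the meltwater: 293.85 T
  milk cools: 908×3.93×(T − 63.5) = 3568.4(T − 63.5)
3862.3 T = 226596 − 25537 = 201059
T ≈ 52.06 °C (positive, so assuming full melt was valid).

T_f ≈ 52.1 °C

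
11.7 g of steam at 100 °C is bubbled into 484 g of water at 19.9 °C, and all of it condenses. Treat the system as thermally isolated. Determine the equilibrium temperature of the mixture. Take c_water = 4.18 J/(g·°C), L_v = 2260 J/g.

T_f ≈ 34.6 °C

Conservation of energy gives ΣQ = 0:
latent heat released on condensation: 11.7×2260 = 26442; condensate cools 100→T: 11.7×4.18×(T − 100) = 48.91(T − 100); water warms: 484×4.18×(T − 19.9) = 2023.1(T − 19.9)
2072 T = 26442 + 4890.6 + 40260 = 71593
T ≈ 34.55 °C (< 100 °C, so full condensation is consistent).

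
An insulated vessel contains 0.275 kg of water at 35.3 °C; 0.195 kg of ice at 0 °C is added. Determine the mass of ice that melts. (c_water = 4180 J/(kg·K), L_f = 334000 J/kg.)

Cooling the water to 0 °C releases 0.275×4180×35.3 = 40577 J.
Melting all 0.195 kg of ice would need 0.195×334000 = 65130 J.
Since 40577 < 65130 J, not all the ice melts; equilibrium is at 0 °C.
m_melted×334000 = 40577  ⇒  m_melted ≈ 0.1215 kg.

m_melted ≈ 0.121 kg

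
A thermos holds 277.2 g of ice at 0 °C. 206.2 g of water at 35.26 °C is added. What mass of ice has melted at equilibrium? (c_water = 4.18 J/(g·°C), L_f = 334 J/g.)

m_melted ≈ 91 g

Cooling the water to 0 °C releases 206.2×4.18×35.26 = 30391 J.
To melt every bit of ice: 277.2×334 = 92585 J.
That's not enough to melt it all — equilibrium is at 0 °C with ice remaining.
m_melt = 30391 / L_f = 90.99 g.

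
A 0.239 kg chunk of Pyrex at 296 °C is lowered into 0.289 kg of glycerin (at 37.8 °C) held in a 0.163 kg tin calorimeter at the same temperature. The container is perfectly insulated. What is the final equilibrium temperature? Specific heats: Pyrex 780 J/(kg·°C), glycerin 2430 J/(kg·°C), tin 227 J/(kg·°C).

Energy conservation, ΣQ = 0:
0.239*780*(T − 296) + 0.289*2430*(T − 37.8) + 0.163*227*(T − 37.8) = 0
186.42(T − 296) + 702.27(T − 37.8) + 37(T − 37.8) = 0
(186.42 + 702.27 + 37) T = 186.42*296 + 702.27*37.8 + 37*37.8
T = 83125/925.69 ≈ 89.80 °C

T_f ≈ 89.8 °C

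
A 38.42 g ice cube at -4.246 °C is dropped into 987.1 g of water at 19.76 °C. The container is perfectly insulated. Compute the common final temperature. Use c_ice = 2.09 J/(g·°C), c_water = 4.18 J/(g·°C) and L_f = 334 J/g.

Let T be the final temperature. ΣQ_i = 0:
warm ice to 0 °C: 38.42·2.09·(0 − (-4.246)) = 340.94
  melt ice: 38.42·334 = 12832
  meltwater 0→T: 38.42·4.18·T = 160.6 T
  water: 4126.1(T − 19.76)
4286.7 T = 81531 − 13173 = 68358
T ≈ 15.95 °C — above 0 °C, consistent with complete melting.

T_f ≈ 15.9 °C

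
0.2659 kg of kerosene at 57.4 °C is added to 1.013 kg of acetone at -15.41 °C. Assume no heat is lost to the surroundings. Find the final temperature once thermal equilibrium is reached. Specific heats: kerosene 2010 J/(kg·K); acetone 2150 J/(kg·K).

Net heat exchanged in the isolated system is zero:
0.2659×2010×(T − 57.4) + 1.013×2150×(T − (-15.41)) = 0
2712.4 T = -2884.3
T ≈ -1.06 °C

T_f ≈ -1.1 °C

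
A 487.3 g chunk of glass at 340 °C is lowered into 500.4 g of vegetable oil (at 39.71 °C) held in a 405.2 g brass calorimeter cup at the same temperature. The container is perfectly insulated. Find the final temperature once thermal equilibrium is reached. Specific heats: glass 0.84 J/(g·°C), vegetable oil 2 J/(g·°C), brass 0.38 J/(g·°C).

T_f ≈ 118.3 °C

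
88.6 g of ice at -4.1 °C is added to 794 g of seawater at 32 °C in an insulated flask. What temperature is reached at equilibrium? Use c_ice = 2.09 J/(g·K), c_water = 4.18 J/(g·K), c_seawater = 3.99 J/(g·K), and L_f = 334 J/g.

T_f ≈ 20.1 °C

Energy conservation, ΣQ = 0:
ice -4.1→0 °C: 88.6×2.09×4.1 = 759.21
  fusion: m_ice L_f = 88.6×334 = 29592
  warm the meltwater: 370.35 T
  seawater: 3168.1(T − 32)
3538.4 T = 101378 − 30352 = 71026
T ≈ 20.07 °C (positive, so assuming full melt was valid).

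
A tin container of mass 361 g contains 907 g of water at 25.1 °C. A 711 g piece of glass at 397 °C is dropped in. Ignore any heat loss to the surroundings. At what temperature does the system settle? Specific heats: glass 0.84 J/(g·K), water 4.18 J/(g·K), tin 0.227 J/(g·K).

T_f ≈ 74.8 °C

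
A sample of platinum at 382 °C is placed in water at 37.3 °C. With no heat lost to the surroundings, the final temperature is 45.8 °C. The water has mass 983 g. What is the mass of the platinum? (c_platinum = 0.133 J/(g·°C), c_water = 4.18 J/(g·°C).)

Setting the total heat transfer to zero:
m·0.133·(45.8 − 382) + 983·4.18·(45.8 − 37.3) = 0
-44.71 m = -34926
m = -34926/-44.71 ≈ 781.1 g

m ≈ 781 g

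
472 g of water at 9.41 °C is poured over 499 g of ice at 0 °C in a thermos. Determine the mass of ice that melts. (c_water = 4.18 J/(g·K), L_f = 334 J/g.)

m_melted ≈ 55.6 g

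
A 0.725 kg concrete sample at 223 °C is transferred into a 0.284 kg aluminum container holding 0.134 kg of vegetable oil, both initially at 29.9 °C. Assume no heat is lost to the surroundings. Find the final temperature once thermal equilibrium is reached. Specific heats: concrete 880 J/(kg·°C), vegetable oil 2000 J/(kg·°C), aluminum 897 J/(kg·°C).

Setting the total heat transfer to zero:
0.725*880*(T − 223) + 0.134*2000*(T − 29.9) + 0.284*897*(T − 29.9) = 0
1160.7 T = 157904
T = 157904/1160.7 ≈ 136.04 °C

T_f ≈ 136.0 °C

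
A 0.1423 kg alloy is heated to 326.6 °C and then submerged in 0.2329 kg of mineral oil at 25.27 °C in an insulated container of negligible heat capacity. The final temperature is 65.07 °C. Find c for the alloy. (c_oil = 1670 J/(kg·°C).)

c ≈ 416 J/(kg·°C)

Net heat exchanged in the isolated system is zero:
0.1423·c·(65.07 − 326.6) + 0.2329·1670·(65.07 − 25.27) = 0
-37.22 c = -15480
c = -15480/-37.22 ≈ 416 J/(kg·°C)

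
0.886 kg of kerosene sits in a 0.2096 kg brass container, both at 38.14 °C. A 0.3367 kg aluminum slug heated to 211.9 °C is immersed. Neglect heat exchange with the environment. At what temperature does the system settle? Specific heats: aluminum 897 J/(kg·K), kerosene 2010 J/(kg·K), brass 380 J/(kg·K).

T_f ≈ 62.4 °C

With ΣQ=0 the equilibrium temperature is the m·c-weighted mean:
T_f = (302.02·211.9 + 1780.9·38.14 + 79.65·38.14) / (302.02 + 1780.9 + 79.65)
    = 134958 / 2162.5 ≈ 62.41 °C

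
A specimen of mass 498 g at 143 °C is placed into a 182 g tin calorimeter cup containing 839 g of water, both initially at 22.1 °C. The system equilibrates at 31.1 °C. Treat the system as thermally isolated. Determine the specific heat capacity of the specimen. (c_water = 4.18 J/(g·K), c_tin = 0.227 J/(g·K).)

Taking heat into each body as positive, Σ m c ΔT = 0:
498·c·(31.1 − 143) + 839·4.18·(31.1 − 22.1) + 182·0.227·(31.1 − 22.1) = 0
-55726 c = -31935
c = -31935/-55726 ≈ 0.5731 J/(g·K)

c ≈ 0.573 J/(g·K)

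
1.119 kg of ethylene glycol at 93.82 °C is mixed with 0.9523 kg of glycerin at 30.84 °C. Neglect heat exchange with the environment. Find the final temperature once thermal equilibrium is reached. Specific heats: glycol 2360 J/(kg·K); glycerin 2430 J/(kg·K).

T_f ≈ 64.4 °C

Taking heat into each body as positive, Σ m c ΔT = 0:
1.119·2360·(T − 93.82) + 0.9523·2430·(T − 30.84) = 0
2640.8(T − 93.82) + 2314.1(T − 30.84) = 0
4954.9 T = 319130
T = 319130 / 4954.9 = 64.4 °C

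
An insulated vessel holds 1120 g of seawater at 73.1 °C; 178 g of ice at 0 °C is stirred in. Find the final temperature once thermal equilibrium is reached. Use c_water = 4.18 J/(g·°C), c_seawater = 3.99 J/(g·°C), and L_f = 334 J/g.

Let T be the final temperature. ΣQ_i = 0:
latent heat to melt: 178·334 = 59452
  warm the meltwater: 744.04 T
  seawater: 4468.8(T − 73.1)
5212.8 T = 326669 − 59452 = 267217
T ≈ 51.26 °C (positive, so assuming full melt was valid).

T_f ≈ 51.3 °C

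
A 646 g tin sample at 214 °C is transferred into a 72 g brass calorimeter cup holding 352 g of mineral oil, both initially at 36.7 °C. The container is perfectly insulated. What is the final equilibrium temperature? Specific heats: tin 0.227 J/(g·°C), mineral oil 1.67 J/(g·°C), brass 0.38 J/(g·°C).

T_f = Σ m_i c_i T_i / Σ m_i c_i:
T_f = (146.64×214 + 587.84×36.7 + 27.36×36.7) / (146.64 + 587.84 + 27.36)
    = 53959 / 761.84 ≈ 70.83 °C

T_f ≈ 70.8 °C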